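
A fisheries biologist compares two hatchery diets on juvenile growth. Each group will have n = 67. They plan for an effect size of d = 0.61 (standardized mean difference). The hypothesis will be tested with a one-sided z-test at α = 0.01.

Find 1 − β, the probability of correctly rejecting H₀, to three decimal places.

Power ≈ 0.886

Noncentrality parameter: δ = d·√(n/2) = 0.61 × √(67/2) = 3.5306
One-sided α = 0.01 → critical value z_{0.01} = 2.326.
Power = P(Z > 2.326 − δ) = Φ(1.204) = 0.8858.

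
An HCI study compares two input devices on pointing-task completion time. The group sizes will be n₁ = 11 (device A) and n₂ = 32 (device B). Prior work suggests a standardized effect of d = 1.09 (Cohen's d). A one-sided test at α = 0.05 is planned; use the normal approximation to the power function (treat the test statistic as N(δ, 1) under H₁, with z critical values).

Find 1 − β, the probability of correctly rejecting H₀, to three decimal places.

Power ≈ 0.930

Noncentrality parameter: δ = d / √(1/n₁ + 1/n₂) = 1.09 / √(1/11 + 1/32) = 3.1186
Critical value for a one-sided test at α = 0.05: z_α = 1.645.
Power = P(Z > 1.645 − δ) = Φ(1.474) = 0.9297.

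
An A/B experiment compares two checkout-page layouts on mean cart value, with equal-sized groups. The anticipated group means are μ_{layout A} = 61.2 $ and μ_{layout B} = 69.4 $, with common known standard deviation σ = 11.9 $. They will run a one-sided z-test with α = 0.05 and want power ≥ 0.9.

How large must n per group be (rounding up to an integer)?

Standardized effect: d = |μ_{layout A} − μ_{layout B}| / σ = |61.2 − 69.4| / 11.9 = 0.6891
Set Φ(δ − 1.645) = 0.9; then δ − 1.645 = Φ⁻¹(0.9) = 1.282, giving δ = 2.926.
δ = d·√(n/2) ⇒ n = 2(δ/d)² = 2 × (2.926 / 0.6891)² = 36.07.
Round up to the next whole unit.

n = 37 per group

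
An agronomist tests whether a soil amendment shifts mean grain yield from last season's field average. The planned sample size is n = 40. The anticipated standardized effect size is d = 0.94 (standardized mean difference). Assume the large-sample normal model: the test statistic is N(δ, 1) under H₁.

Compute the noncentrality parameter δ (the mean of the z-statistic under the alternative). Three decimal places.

δ ≈ 5.945

δ = d·√n = 0.94 × √40 = 5.9451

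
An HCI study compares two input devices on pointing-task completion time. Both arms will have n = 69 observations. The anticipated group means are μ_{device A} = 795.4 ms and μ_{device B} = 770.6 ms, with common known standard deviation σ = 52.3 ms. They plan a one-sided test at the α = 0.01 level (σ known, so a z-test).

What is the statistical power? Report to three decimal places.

Standardized effect: d = |μ_{device A} − μ_{device B}| / σ = |795.4 − 770.6| / 52.3 = 0.4742
Noncentrality parameter: δ = d·√(n/2) = 0.4742 × √(69/2) = 2.7852
Critical value for a one-sided test at α = 0.01: z_α = 2.326.
Power = P(Z > 2.326 − δ) = Φ(0.459) = 0.6768.

Power ≈ 0.677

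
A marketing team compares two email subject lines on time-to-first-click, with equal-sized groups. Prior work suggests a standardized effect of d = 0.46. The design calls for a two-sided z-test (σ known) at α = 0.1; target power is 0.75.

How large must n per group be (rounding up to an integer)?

For power 0.75 need Φ(δ − z_{0.05}) = 0.75, so δ = z_{0.05} + z_{0.25} = 1.645 + 0.674 = 2.319.
(For δ > 0 the lower-tail rejection region contributes negligibly to power, so the one-term inversion is standard.)
δ = d·√(n/2) ⇒ n = 2(δ/d)² = 2 × (2.319 / 0.46)² = 50.84.
Round up to the next whole unit.

n = 51 per group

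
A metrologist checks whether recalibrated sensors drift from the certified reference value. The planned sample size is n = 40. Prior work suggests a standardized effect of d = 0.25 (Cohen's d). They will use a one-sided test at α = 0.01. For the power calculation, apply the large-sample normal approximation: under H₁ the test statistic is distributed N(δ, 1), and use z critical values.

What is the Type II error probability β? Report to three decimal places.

β ≈ 0.772

Noncentrality parameter: δ = d·√n = 0.25 × √40 = 1.5811
Critical value for a one-sided test at α = 0.01: z_α = 2.326.
Power = Φ(δ − 2.326) = Φ(-0.745) = 0.2281.
Type II error: β = 1 − power = 1 − 0.2281 = 0.7719.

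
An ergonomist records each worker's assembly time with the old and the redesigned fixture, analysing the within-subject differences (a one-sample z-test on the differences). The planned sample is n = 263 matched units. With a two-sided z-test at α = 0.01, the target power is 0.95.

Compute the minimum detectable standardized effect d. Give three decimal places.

Need Φ(δ − 2.576) = 0.95, so δ = 2.576 + 1.645 = 4.221.
(The second rejection-region term Φ(−δ − z_{α/2}) is negligible and dropped.)
δ = d·√n ⇒ d = δ/√n = 4.221/√263 = 0.2603.

d ≈ 0.260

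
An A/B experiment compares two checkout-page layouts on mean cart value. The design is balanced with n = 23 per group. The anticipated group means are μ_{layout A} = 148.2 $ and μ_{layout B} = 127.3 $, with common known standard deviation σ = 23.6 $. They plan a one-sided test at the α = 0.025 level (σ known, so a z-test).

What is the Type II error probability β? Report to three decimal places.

β ≈ 0.148

Standardized effect: d = |μ_{layout A} − μ_{layout B}| / σ = |148.2 − 127.3| / 23.6 = 0.8856
Noncentrality parameter: δ = d·√(n/2) = 0.8856 × √(23/2) = 3.0032
One-sided α = 0.025 → critical value z_{0.025} = 1.960.
Power = P(Z > 1.960 − δ) = Φ(1.043) = 0.8516.
Type II error: β = 1 − power = 1 − 0.8516 = 0.1484.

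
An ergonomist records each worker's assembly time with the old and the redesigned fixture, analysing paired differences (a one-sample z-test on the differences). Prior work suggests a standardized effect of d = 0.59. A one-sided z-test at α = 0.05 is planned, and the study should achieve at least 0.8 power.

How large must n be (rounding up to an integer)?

n = 18

Set Φ(δ − 1.645) = 0.8; then δ − 1.645 = Φ⁻¹(0.8) = 0.842, giving δ = 2.486.
δ = d·√n ⇒ n = (δ/d)² = (2.486 / 0.59)² = 17.76.
Round up to the next whole unit.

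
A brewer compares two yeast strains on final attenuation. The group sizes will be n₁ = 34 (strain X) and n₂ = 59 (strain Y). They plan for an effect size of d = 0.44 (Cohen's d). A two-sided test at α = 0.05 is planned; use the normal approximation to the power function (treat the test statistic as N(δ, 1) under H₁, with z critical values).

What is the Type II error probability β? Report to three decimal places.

β ≈ 0.467

Noncentrality parameter: δ = d / √(1/n₁ + 1/n₂) = 0.44 / √(1/34 + 1/59) = 2.0435
Critical value for a two-sided test at α = 0.05: z_{α/2} = 1.960.
Power = Φ(δ − 1.960) + Φ(−δ − 1.960) = Φ(0.084) + Φ(-4.003) = 0.5333 + 0.0000 = 0.5333.
Type II error: β = 1 − power = 1 − 0.5333 = 0.4667.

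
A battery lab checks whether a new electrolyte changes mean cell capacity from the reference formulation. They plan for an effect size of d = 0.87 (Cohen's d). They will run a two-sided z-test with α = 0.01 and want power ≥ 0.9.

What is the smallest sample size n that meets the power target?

Set Φ(δ − 2.576) = 0.9; then δ − 2.576 = Φ⁻¹(0.9) = 1.282, giving δ = 3.857.
(The Φ(−δ − z_{α/2}) term is vanishingly small for δ > 0 and is dropped in the standard sample-size formula.)
δ = d·√n ⇒ n = (δ/d)² = (3.857 / 0.87)² = 19.66.
Round up to the next whole unit.

n = 20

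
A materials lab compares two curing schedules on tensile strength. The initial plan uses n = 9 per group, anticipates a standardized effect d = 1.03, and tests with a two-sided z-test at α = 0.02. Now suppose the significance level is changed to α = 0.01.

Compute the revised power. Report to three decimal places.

δ = d·√(n/2) = 1.03 × √(9/2) = 2.1850 (unchanged). New critical value: z_{0.005} = 2.576.
Revised power = Φ(δ − 2.576) + Φ(−δ − 2.576) = Φ(-0.391) + Φ(-4.761) = 0.3479 + 0.0000 = 0.3479.

Power ≈ 0.348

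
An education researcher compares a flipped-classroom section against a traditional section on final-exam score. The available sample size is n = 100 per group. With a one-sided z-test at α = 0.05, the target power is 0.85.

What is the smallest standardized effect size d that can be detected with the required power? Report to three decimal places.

Required noncentrality: δ = z_{0.05} + z_{0.15} = 1.645 + 1.036 = 2.681.
δ = d·√(n/2) ⇒ d = δ/√(n/2) = 2.681/√(100/2) = 0.3792.

d ≈ 0.379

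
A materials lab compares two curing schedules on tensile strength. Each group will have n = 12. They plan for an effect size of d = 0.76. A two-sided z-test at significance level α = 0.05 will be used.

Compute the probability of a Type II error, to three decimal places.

Noncentrality parameter: δ = d·√(n/2) = 0.76 × √(12/2) = 1.8616
Critical value for a two-sided test at α = 0.05: z_{α/2} = 1.960.
Power = Φ(δ − 1.960) + Φ(−δ − 1.960) = Φ(-0.098) + Φ(-3.822) = 0.4608 + 0.0001 = 0.4609.
Type II error: β = 1 − power = 1 − 0.4609 = 0.5391.

β ≈ 0.539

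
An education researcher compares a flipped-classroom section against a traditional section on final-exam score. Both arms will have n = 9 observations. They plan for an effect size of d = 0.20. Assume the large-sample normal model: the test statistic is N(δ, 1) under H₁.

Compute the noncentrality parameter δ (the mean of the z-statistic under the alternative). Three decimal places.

δ ≈ 0.424

δ = d·√(n/2) = 0.20 × √(9/2) = 0.4243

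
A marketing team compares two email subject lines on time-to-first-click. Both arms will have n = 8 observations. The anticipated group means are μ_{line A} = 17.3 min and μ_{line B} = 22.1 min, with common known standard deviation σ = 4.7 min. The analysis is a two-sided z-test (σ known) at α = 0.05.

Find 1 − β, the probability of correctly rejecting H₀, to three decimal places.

Power ≈ 0.533

Standardized effect: d = |μ_{line A} − μ_{line B}| / σ = |17.3 − 22.1| / 4.7 = 1.0213
Noncentrality parameter: δ = d·√(n/2) = 1.0213 × √(8/2) = 2.0426
Two-sided α = 0.05 → critical value z_{0.025} = 1.960.
Power = Φ(δ − 1.960) + Φ(−δ − 1.960) = Φ(0.083) + Φ(-4.003) = 0.5329 + 0.0000 = 0.5329.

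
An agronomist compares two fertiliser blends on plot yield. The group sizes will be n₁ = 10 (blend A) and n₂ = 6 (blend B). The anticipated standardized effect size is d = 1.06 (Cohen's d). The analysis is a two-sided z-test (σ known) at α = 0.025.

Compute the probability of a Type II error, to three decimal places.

Noncentrality parameter: δ = d / √(1/n₁ + 1/n₂) = 1.06 / √(1/10 + 1/6) = 2.0527
Critical value for a two-sided test at α = 0.025: z_{α/2} = 2.241.
Power = Φ(δ − 2.241) + Φ(−δ − 2.241) = Φ(-0.189) + Φ(-4.294) = 0.4252 + 0.0000 = 0.4252.
Type II error: β = 1 − power = 1 − 0.4252 = 0.5748.

β ≈ 0.575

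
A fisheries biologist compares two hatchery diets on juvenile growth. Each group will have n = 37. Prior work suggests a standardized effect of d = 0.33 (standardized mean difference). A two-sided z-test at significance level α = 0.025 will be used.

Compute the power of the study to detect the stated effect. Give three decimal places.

Power ≈ 0.206

Noncentrality parameter: δ = d·√(n/2) = 0.33 × √(37/2) = 1.4194
Critical value for a two-sided test at α = 0.025: z_{α/2} = 2.241.
Power = Φ(δ − 2.241) + Φ(−δ − 2.241) = Φ(-0.822) + Φ(-3.661) = 0.2055 + 0.0001 = 0.2057.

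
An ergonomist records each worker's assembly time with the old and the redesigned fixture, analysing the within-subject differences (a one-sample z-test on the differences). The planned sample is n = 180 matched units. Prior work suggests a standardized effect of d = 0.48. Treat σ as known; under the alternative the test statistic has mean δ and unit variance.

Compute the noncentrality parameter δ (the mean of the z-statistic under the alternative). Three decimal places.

δ ≈ 6.440

The noncentrality parameter scales effect size by the design's sample-size factor: δ = d·√n = 0.48 × √180 = 6.4399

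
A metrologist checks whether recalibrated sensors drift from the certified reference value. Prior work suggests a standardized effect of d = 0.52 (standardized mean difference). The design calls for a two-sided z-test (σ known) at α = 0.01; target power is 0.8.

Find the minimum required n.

n = 44

Set Φ(δ − 2.576) = 0.8; then δ − 2.576 = Φ⁻¹(0.8) = 0.842, giving δ = 3.417.
(The Φ(−δ − z_{α/2}) term is vanishingly small for δ > 0 and is dropped in the standard sample-size formula.)
δ = d·√n ⇒ n = (δ/d)² = (3.417 / 0.52)² = 43.19.
Rounding up, n = 44.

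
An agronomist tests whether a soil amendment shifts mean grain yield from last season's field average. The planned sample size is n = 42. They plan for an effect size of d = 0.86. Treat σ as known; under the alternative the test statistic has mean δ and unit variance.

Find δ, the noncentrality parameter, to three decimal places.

The noncentrality parameter scales effect size by the design's sample-size factor: δ = d·√n = 0.86 × √42 = 5.5734

δ ≈ 5.573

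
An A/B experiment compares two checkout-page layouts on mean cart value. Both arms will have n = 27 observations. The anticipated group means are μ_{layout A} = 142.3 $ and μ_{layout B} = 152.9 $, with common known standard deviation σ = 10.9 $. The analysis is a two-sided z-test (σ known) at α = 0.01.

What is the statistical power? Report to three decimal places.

Power ≈ 0.841

Standardized effect: d = |μ_{layout A} − μ_{layout B}| / σ = |142.3 − 152.9| / 10.9 = 0.9725
Noncentrality parameter: δ = d·√(n/2) = 0.9725 × √(27/2) = 3.5731
Critical value for a two-sided test at α = 0.01: z_{α/2} = 2.576.
Power = Φ(δ − 2.576) + Φ(−δ − 2.576) = Φ(0.997) + Φ(-6.149) = 0.8407 + 0.0000 = 0.8407.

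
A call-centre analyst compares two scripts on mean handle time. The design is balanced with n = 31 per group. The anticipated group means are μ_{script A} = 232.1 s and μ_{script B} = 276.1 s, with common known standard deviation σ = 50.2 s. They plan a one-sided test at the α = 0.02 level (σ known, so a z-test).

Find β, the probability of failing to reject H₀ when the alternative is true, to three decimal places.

Standardized effect: d = |μ_{script A} − μ_{script B}| / σ = |232.1 − 276.1| / 50.2 = 0.8765
Noncentrality parameter: δ = d·√(n/2) = 0.8765 × √(31/2) = 3.4508
One-sided α = 0.02 → critical value z_{0.02} = 2.054.
Power = Φ(δ − 2.054) = Φ(1.397) = 0.9188.
Type II error: β = 1 − power = 1 − 0.9188 = 0.0812.

β ≈ 0.081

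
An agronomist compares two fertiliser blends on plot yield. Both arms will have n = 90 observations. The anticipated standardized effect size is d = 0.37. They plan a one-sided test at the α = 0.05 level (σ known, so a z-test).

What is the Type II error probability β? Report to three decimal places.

Noncentrality parameter: δ = d·√(n/2) = 0.37 × √(90/2) = 2.4820
One-sided α = 0.05 → critical value z_{0.05} = 1.645.
Power = P(Z > 1.645 − δ) = Φ(0.837) = 0.7988.
Type II error: β = 1 − power = 1 − 0.7988 = 0.2012.

β ≈ 0.201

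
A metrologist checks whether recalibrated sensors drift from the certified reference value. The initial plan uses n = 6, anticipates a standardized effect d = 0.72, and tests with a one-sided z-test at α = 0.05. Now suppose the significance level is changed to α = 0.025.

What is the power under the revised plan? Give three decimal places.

Power ≈ 0.422

δ = d·√n = 0.72 × √6 = 1.7636 (unchanged). New critical value: z_{0.025} = 1.960.
Revised power = Φ(δ − 1.960) = Φ(-0.196) = 0.4222.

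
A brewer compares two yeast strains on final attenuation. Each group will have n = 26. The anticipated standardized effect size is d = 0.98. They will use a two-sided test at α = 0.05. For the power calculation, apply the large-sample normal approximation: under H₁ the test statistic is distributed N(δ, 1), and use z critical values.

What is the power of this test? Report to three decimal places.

Noncentrality parameter: δ = d·√(n/2) = 0.98 × √(26/2) = 3.5334
Two-sided α = 0.05 → critical value z_{0.025} = 1.960.
Power = Φ(δ − 1.960) + Φ(−δ − 1.960) = Φ(1.573) + Φ(-5.493) = 0.9422 + 0.0000 = 0.9422.

Power ≈ 0.942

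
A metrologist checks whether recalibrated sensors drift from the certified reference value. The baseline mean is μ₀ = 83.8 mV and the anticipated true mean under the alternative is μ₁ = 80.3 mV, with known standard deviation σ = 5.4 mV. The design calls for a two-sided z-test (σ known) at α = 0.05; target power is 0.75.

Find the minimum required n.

Standardized effect: d = |μ₁ − μ₀| / σ = |80.3 − 83.8| / 5.4 = 0.6481
For power 0.75 need Φ(δ − z_{0.025}) = 0.75, so δ = z_{0.025} + z_{0.25} = 1.960 + 0.674 = 2.634.
(For δ > 0 the lower-tail rejection region contributes negligibly to power, so the one-term inversion is standard.)
δ = d·√n ⇒ n = (δ/d)² = (2.634 / 0.6481)² = 16.52.
Rounding up, n = 17.

n = 17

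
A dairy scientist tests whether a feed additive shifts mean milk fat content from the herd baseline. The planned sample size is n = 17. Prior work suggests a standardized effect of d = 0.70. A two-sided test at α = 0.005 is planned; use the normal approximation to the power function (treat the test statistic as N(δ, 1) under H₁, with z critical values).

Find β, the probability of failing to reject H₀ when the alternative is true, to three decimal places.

Noncentrality parameter: δ = d·√n = 0.70 × √17 = 2.8862
Two-sided α = 0.005 → critical value z_{0.0025} = 2.807.
Power = Φ(δ − 2.807) + Φ(−δ − 2.807) = Φ(0.079) + Φ(-5.693) = 0.5315 + 0.0000 = 0.5315.
Type II error: β = 1 − power = 1 − 0.5315 = 0.4685.

β ≈ 0.468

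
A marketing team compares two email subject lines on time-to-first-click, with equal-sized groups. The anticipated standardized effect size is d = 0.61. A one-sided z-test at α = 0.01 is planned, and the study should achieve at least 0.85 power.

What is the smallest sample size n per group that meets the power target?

Set Φ(δ − 2.326) = 0.85; then δ − 2.326 = Φ⁻¹(0.85) = 1.036, giving δ = 3.363.
δ = d·√(n/2) ⇒ n = 2(δ/d)² = 2 × (3.363 / 0.61)² = 60.78.
Round up to the next whole unit.

n = 61 per group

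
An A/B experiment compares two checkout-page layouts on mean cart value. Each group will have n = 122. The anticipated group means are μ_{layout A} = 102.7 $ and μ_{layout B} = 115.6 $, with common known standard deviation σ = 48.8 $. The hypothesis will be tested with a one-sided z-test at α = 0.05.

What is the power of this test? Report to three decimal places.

Standardized effect: d = |μ_{layout A} − μ_{layout B}| / σ = |102.7 − 115.6| / 48.8 = 0.2643
Noncentrality parameter: δ = d·√(n/2) = 0.2643 × √(122/2) = 2.0646
One-sided α = 0.05 → critical value z_{0.05} = 1.645.
Power = P(Z > 1.645 − δ) = Φ(0.420) = 0.6627.

Power ≈ 0.663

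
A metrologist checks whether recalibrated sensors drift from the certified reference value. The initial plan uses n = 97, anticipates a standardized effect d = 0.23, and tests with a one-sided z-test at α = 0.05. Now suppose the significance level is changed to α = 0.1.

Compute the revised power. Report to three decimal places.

δ = d·√n = 0.23 × √97 = 2.2652 (unchanged). New critical value: z_{0.1} = 1.282.
Revised power = Φ(δ − 1.282) = Φ(0.984) = 0.8374.

Power ≈ 0.837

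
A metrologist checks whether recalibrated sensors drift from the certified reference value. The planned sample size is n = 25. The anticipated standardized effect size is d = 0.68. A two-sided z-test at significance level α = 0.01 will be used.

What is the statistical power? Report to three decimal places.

Power ≈ 0.795

Noncentrality parameter: δ = d·√n = 0.68 × √25 = 3.4000
Two-sided α = 0.01 → critical value z_{0.005} = 2.576.
Power = Φ(δ − 2.576) + Φ(−δ − 2.576) = Φ(0.824) + Φ(-5.976) = 0.7951 + 0.0000 = 0.7951.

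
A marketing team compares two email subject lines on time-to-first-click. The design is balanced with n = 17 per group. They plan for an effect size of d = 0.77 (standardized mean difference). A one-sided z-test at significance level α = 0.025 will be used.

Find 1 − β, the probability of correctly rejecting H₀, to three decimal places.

Power ≈ 0.612

Noncentrality parameter: δ = d·√(n/2) = 0.77 × √(17/2) = 2.2449
One-sided α = 0.025 → critical value z_{0.025} = 1.960.
Power = Φ(δ − 1.960) = Φ(0.285) = 0.6122.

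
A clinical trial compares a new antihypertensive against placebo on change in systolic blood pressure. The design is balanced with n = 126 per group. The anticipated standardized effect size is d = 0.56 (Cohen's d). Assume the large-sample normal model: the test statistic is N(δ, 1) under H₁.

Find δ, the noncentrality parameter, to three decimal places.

δ = d·√(n/2) = 0.56 × √(126/2) = 4.4449

δ ≈ 4.445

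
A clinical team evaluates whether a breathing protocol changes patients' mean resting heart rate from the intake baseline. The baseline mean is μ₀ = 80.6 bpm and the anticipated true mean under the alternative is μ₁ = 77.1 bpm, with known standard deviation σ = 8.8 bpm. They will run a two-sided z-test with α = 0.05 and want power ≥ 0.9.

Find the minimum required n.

n = 67

Standardized effect: d = |μ₁ − μ₀| / σ = |77.1 − 80.6| / 8.8 = 0.3977
For power 0.9 need Φ(δ − z_{0.025}) = 0.9, so δ = z_{0.025} + z_{0.10} = 1.960 + 1.282 = 3.242.
(Ignoring the negligible lower-tail rejection probability gives the usual closed-form inversion.)
δ = d·√n ⇒ n = (δ/d)² = (3.242 / 0.3977)² = 66.42.
Round up to the next whole unit.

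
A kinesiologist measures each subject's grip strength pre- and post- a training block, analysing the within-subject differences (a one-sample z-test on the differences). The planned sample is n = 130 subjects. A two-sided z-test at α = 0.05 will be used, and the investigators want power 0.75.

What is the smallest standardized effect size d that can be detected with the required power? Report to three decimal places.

d ≈ 0.231

Need Φ(δ − 1.960) = 0.75, so δ = 1.960 + 0.674 = 2.634.
(Lower-tail contribution to power is negligible for δ > 0.)
δ = d·√n ⇒ d = δ/√n = 2.634/√130 = 0.2311.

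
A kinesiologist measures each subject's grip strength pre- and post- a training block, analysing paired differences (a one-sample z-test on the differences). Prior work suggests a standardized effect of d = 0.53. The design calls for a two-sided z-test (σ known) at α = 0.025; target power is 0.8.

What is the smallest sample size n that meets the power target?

Set Φ(δ − 2.241) = 0.8; then δ − 2.241 = Φ⁻¹(0.8) = 0.842, giving δ = 3.083.
(The Φ(−δ − z_{α/2}) term is vanishingly small for δ > 0 and is dropped in the standard sample-size formula.)
δ = d·√n ⇒ n = (δ/d)² = (3.083 / 0.53)² = 33.84.
Rounding up, n = 34.

n = 34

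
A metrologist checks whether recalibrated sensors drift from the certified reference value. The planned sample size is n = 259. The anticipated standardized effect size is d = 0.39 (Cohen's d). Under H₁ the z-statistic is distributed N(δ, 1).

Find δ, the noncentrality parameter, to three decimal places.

The noncentrality parameter scales effect size by the design's sample-size factor: δ = d·√n = 0.39 × √259 = 6.2765

δ ≈ 6.276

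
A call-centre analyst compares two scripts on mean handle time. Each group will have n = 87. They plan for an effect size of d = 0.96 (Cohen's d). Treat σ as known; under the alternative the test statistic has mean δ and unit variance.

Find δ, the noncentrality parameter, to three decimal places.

δ ≈ 6.332

δ = d·√(n/2) = 0.96 × √(87/2) = 6.3316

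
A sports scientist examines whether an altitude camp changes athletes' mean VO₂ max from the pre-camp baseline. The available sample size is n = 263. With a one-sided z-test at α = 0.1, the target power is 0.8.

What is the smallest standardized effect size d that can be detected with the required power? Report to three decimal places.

d ≈ 0.131

Need Φ(δ − 1.282) = 0.8, so δ = 1.282 + 0.842 = 2.123.
δ = d·√n ⇒ d = δ/√n = 2.123/√263 = 0.1309.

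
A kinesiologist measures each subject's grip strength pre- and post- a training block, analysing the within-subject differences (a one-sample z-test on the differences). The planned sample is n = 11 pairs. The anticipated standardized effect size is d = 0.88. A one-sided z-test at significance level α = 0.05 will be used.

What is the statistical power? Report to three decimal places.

Power ≈ 0.899

Noncentrality parameter: δ = d·√n = 0.88 × √11 = 2.9186
One-sided α = 0.05 → critical value z_{0.05} = 1.645.
Power = Φ(δ − 1.645) = Φ(1.274) = 0.8986.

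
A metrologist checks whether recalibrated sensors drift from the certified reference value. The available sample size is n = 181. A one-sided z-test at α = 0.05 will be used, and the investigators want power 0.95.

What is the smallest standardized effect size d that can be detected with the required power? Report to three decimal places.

Need Φ(δ − 1.645) = 0.95, so δ = 1.645 + 1.645 = 3.290.
δ = d·√n ⇒ d = δ/√n = 3.290/√181 = 0.2445.

d ≈ 0.245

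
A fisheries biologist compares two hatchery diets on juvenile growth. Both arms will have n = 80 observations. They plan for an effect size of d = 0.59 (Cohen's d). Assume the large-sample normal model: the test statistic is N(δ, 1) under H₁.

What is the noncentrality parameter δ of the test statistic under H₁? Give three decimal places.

δ ≈ 3.731

The noncentrality parameter scales effect size by the design's sample-size factor: δ = d·√(n/2) = 0.59 × √(80/2) = 3.7315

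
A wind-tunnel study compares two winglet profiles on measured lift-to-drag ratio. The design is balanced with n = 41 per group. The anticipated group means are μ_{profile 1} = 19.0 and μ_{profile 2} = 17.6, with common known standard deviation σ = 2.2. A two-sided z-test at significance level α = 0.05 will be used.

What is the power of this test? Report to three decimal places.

Standardized effect: d = |μ_{profile 1} − μ_{profile 2}| / σ = |19.0 − 17.6| / 2.2 = 0.6364
Noncentrality parameter: δ = d·√(n/2) = 0.6364 × √(41/2) = 2.8813
Two-sided α = 0.05 → critical value z_{0.025} = 1.960.
Power = Φ(δ − 1.960) + Φ(−δ − 1.960) = Φ(0.921) + Φ(-4.841) = 0.8216 + 0.0000 = 0.8216.

Power ≈ 0.822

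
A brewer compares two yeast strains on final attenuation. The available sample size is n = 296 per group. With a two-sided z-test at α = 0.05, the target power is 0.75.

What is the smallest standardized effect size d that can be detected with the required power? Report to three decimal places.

Need Φ(δ − 1.960) = 0.75, so δ = 1.960 + 0.674 = 2.634.
(The second rejection-region term Φ(−δ − z_{α/2}) is negligible and dropped.)
δ = d·√(n/2) ⇒ d = δ/√(n/2) = 2.634/√(296/2) = 0.2166.

d ≈ 0.217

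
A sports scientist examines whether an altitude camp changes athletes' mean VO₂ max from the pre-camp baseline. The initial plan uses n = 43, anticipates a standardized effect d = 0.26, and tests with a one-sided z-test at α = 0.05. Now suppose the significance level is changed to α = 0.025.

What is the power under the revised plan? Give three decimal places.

Power ≈ 0.399

δ = d·√n = 0.26 × √43 = 1.7049 (unchanged). New critical value: z_{0.025} = 1.960.
Revised power = Φ(δ − 1.960) = Φ(-0.255) = 0.3993.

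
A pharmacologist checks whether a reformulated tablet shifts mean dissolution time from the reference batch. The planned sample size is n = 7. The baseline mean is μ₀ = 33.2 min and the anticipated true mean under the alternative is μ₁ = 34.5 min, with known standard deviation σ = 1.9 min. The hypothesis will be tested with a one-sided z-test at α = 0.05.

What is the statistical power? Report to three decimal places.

Standardized effect: d = |μ₁ − μ₀| / σ = |34.5 − 33.2| / 1.9 = 0.6842
Noncentrality parameter: λ = d·√n = 0.6842 × √7 = 1.8103
One-sided α = 0.05 → critical value z_{0.05} = 1.645.
Power = Φ(λ − 1.645) = Φ(0.165) = 0.5657.

Power ≈ 0.566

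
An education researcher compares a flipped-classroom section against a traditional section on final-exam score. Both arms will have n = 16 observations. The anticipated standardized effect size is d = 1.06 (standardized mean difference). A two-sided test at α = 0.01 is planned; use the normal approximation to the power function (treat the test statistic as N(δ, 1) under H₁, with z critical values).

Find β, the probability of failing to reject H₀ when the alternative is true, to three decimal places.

β ≈ 0.336

Noncentrality parameter: δ = d·√(n/2) = 1.06 × √(16/2) = 2.9981
Two-sided α = 0.01 → critical value z_{0.005} = 2.576.
Power = Φ(δ − 2.576) + Φ(−δ − 2.576) = Φ(0.422) + Φ(-5.574) = 0.6636 + 0.0000 = 0.6636.
Type II error: β = 1 − power = 1 − 0.6636 = 0.3364.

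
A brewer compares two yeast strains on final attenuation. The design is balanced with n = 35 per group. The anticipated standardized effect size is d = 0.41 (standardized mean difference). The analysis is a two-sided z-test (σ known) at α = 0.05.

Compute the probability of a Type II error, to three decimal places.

Noncentrality parameter: λ = d·√(n/2) = 0.41 × √(35/2) = 1.7152
Two-sided α = 0.05 → critical value z_{0.025} = 1.960.
Power = Φ(λ − 1.960) + Φ(−λ − 1.960) = Φ(-0.245) + Φ(-3.675) = 0.4033 + 0.0001 = 0.4034.
Type II error: β = 1 − power = 1 − 0.4034 = 0.5966.

β ≈ 0.597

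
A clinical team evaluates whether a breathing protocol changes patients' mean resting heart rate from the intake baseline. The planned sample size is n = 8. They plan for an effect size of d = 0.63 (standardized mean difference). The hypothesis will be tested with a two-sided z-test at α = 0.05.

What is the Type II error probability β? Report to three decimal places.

β ≈ 0.571

Noncentrality parameter: δ = d·√n = 0.63 × √8 = 1.7819
Two-sided α = 0.05 → critical value z_{0.025} = 1.960.
Power = Φ(δ − 1.960) + Φ(−δ − 1.960) = Φ(-0.178) + Φ(-3.742) = 0.4293 + 0.0001 = 0.4294.
Type II error: β = 1 − power = 1 − 0.4294 = 0.5706.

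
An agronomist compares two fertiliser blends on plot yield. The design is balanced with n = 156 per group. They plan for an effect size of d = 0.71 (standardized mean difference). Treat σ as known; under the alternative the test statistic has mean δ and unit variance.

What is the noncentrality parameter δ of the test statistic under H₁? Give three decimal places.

δ = d·√(n/2) = 0.71 × √(156/2) = 6.2706

δ ≈ 6.271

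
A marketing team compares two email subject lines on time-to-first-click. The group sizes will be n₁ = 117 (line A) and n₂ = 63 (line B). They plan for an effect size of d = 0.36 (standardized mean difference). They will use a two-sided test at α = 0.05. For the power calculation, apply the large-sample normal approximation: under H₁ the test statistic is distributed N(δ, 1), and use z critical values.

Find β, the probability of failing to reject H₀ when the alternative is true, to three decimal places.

Noncentrality parameter: δ = d / √(1/n₁ + 1/n₂) = 0.36 / √(1/117 + 1/63) = 2.3037
Critical value for a two-sided test at α = 0.05: z_{α/2} = 1.960.
Power = Φ(δ − 1.960) + Φ(−δ − 1.960) = Φ(0.344) + Φ(-4.264) = 0.6345 + 0.0000 = 0.6345.
Type II error: β = 1 − power = 1 − 0.6345 = 0.3655.

β ≈ 0.366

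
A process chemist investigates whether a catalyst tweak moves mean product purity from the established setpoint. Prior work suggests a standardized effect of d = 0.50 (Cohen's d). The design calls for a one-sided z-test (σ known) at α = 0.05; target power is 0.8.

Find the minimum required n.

n = 25

Set Φ(δ − 1.645) = 0.8; then δ − 1.645 = Φ⁻¹(0.8) = 0.842, giving δ = 2.486.
δ = d·√n ⇒ n = (δ/d)² = (2.486 / 0.50)² = 24.73.
Round up to the next whole unit.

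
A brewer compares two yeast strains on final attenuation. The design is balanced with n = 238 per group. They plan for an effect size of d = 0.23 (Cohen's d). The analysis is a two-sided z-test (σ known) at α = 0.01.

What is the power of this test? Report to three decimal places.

Power ≈ 0.473

Noncentrality parameter: δ = d·√(n/2) = 0.23 × √(238/2) = 2.5090
Two-sided α = 0.01 → critical value z_{0.005} = 2.576.
Power = Φ(δ − 2.576) + Φ(−δ − 2.576) = Φ(-0.067) + Φ(-5.085) = 0.4734 + 0.0000 = 0.4734.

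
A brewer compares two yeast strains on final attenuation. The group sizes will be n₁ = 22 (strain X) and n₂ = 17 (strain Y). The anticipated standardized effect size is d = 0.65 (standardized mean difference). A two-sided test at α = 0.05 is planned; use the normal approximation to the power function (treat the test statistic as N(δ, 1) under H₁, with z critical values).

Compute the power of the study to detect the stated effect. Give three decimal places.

Power ≈ 0.521

Noncentrality parameter: δ = d / √(1/n₁ + 1/n₂) = 0.65 / √(1/22 + 1/17) = 2.0129
Critical value for a two-sided test at α = 0.05: z_{α/2} = 1.960.
Power = Φ(δ − 1.960) + Φ(−δ − 1.960) = Φ(0.053) + Φ(-3.973) = 0.5211 + 0.0000 = 0.5211.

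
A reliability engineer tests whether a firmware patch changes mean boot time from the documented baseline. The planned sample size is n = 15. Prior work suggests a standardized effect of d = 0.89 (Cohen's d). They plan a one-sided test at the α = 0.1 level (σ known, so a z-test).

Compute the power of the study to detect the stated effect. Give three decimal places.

Power ≈ 0.985

Noncentrality parameter: δ = d·√n = 0.89 × √15 = 3.4470
Critical value for a one-sided test at α = 0.1: z_α = 1.282.
Power = Φ(δ − 1.282) = Φ(2.165) = 0.9848.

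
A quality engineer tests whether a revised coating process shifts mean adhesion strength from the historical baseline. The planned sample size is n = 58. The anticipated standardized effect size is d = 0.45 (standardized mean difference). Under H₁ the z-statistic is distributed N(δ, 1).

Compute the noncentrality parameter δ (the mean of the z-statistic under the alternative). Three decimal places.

δ = d·√n = 0.45 × √58 = 3.4271

δ ≈ 3.427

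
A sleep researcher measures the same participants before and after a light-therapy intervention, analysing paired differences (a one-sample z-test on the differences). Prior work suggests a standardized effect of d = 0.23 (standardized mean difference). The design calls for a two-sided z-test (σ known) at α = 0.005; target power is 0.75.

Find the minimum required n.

Set Φ(δ − 2.807) = 0.75; then δ − 2.807 = Φ⁻¹(0.75) = 0.674, giving δ = 3.482.
(For δ > 0 the lower-tail rejection region contributes negligibly to power, so the one-term inversion is standard.)
δ = d·√n ⇒ n = (δ/d)² = (3.482 / 0.23)² = 229.13.
Round up to the next whole unit.

n = 230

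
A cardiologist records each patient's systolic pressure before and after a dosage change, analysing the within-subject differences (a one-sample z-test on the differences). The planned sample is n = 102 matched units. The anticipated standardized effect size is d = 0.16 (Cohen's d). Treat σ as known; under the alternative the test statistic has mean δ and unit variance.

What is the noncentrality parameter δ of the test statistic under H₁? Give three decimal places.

δ ≈ 1.616

The noncentrality parameter scales effect size by the design's sample-size factor: δ = d·√n = 0.16 × √102 = 1.6159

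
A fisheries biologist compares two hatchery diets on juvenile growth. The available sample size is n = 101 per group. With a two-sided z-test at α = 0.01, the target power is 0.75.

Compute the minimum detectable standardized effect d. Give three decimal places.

d ≈ 0.457

Required noncentrality: δ = z_{0.005} + z_{0.25} = 2.576 + 0.674 = 3.250.
(Lower-tail contribution to power is negligible for δ > 0.)
δ = d·√(n/2) ⇒ d = δ/√(n/2) = 3.250/√(101/2) = 0.4574.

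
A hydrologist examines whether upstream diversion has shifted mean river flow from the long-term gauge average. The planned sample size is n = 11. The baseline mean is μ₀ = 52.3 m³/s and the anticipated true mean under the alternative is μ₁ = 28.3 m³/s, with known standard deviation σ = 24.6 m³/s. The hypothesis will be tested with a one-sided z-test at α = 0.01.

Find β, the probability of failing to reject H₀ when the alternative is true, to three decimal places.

Standardized effect: d = |μ₁ − μ₀| / σ = |28.3 − 52.3| / 24.6 = 0.9756
Noncentrality parameter: δ = d·√n = 0.9756 × √11 = 3.2357
One-sided α = 0.01 → critical value z_{0.01} = 2.326.
Power = Φ(δ − 2.326) = Φ(0.909) = 0.8184.
Type II error: β = 1 − power = 1 − 0.8184 = 0.1816.

β ≈ 0.182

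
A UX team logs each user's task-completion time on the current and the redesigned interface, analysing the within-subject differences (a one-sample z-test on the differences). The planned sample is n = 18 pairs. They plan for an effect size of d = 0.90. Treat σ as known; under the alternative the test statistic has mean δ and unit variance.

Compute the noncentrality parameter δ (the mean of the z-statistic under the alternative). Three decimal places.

δ ≈ 3.818

δ = d·√n = 0.90 × √18 = 3.8184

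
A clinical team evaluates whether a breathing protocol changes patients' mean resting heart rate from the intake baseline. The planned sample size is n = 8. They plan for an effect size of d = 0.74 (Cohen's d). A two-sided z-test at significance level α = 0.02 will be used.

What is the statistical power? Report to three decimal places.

Power ≈ 0.408

Noncentrality parameter: δ = d·√n = 0.74 × √8 = 2.0930
Two-sided α = 0.02 → critical value z_{0.01} = 2.326.
Power = Φ(δ − 2.326) + Φ(−δ − 2.326) = Φ(-0.233) + Φ(-4.419) = 0.4078 + 0.0000 = 0.4078.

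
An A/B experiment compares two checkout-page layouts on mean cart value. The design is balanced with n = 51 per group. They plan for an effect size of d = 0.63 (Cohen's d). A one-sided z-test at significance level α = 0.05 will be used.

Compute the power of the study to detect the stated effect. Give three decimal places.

Noncentrality parameter: δ = d·√(n/2) = 0.63 × √(51/2) = 3.1813
Critical value for a one-sided test at α = 0.05: z_α = 1.645.
Power = Φ(δ − 1.645) = Φ(1.536) = 0.9378.

Power ≈ 0.938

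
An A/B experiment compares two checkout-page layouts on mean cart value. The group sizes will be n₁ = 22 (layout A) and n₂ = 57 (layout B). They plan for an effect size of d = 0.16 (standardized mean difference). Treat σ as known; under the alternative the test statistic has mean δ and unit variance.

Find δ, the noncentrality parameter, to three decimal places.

δ ≈ 0.637

The noncentrality parameter scales effect size by the design's sample-size factor: δ = d / √(1/n₁ + 1/n₂) = 0.16 / √(1/22 + 1/57) = 0.6375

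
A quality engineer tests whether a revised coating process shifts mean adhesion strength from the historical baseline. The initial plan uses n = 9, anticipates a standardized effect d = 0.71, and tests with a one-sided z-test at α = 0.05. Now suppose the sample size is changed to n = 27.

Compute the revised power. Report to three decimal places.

With n = 27: δ = d·√n = 0.71 × √27 = 3.6893. Critical value z_{0.05} = 1.645.
Revised power = Φ(δ − 1.645) = Φ(2.044) = 0.9795.

Power ≈ 0.980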